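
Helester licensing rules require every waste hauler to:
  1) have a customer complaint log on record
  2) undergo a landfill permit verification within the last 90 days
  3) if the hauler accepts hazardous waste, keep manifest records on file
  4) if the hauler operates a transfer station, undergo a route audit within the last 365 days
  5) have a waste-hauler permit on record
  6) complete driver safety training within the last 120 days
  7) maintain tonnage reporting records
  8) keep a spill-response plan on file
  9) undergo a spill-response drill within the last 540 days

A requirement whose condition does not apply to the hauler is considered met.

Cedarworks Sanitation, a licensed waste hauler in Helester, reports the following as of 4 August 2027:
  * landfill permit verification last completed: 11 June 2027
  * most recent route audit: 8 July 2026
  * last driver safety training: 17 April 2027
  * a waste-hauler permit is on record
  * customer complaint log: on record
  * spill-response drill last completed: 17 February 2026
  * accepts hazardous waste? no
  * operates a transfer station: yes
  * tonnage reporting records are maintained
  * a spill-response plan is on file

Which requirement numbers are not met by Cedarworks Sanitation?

1. customer complaint log present → met
2. landfill permit verification 54 days ago vs limit 90 → met
3. condition 'accepts hazardous waste' does not hold → requirement n/a → met
4. condition 'operates a transfer station' holds; route audit 392 days ago vs limit 365 → not met
5. waste-hauler permit present → met
6. driver safety training 109 days ago vs limit 120 → met
7. tonnage reporting records present → met
8. spill-response plan present → met
9. spill-response drill 533 days ago vs limit 540 → met
Not met: 4

4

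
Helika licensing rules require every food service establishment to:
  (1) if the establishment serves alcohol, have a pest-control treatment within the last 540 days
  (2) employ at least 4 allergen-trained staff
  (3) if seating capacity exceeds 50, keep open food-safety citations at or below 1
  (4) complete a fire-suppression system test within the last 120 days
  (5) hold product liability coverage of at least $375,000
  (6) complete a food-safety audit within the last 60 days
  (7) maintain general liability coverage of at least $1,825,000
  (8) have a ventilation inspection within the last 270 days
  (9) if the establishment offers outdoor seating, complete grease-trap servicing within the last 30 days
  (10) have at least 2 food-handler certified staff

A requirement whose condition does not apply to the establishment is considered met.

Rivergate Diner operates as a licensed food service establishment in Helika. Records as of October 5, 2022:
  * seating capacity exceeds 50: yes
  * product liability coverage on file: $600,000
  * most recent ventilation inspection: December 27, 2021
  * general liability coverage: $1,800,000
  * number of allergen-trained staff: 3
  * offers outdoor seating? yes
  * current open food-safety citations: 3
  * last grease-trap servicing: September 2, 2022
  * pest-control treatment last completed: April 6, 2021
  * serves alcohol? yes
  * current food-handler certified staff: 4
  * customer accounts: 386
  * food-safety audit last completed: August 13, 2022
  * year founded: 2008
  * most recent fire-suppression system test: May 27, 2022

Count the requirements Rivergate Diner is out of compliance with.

7

1. condition 'serves alcohol' holds; pest-control treatment 547 days ago vs limit 540 → not met
2. allergen-trained staff 3 < 4 → not met
3. condition 'seating capacity exceeds 50' holds; open food-safety citations 3 > 1 → not met
4. fire-suppression system test 131 days ago vs limit 120 → not met
5. product liability coverage $600,000 ≥ $375,000 → met
6. food-safety audit 53 days ago vs limit 60 → met
7. general liability coverage $1,800,000 < $1,825,000 → not met
8. ventilation inspection 282 days ago vs limit 270 → not met
9. condition 'offers outdoor seating' holds; grease-trap servicing 33 days ago vs limit 30 → not met
10. food-handler certified staff 4 ≥ 2 → met
Not met: 7 of 10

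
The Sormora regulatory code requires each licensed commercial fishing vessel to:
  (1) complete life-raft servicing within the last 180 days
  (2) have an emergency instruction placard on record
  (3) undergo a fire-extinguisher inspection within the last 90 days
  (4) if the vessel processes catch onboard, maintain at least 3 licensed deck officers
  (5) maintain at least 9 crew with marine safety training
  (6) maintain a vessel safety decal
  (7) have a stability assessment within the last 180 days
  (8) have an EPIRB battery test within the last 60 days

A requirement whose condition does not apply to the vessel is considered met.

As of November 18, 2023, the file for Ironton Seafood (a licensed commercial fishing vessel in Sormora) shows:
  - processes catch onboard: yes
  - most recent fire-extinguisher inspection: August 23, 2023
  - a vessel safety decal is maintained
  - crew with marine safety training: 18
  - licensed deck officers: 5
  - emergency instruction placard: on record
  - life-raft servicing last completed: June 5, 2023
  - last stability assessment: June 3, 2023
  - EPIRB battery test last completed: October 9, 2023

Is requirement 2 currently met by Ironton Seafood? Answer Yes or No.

2. emergency instruction placard present → met

Yes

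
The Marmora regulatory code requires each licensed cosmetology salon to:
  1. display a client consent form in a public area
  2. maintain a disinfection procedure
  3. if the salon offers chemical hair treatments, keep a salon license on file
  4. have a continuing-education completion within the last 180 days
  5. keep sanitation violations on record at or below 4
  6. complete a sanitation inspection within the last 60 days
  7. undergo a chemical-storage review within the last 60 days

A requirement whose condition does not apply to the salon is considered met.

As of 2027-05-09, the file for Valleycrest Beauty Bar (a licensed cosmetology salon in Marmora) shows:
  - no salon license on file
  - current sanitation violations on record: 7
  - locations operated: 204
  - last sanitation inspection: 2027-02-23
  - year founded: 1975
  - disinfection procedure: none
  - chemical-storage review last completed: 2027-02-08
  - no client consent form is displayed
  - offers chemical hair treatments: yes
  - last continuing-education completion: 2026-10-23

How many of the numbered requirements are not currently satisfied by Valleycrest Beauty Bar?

1. client consent form absent → not met
2. disinfection procedure absent → not met
3. condition 'offers chemical hair treatments' holds; salon license absent → not met
4. continuing-education completion 198 days ago vs limit 180 → not met
5. sanitation violations on record 7 > 4 → not met
6. sanitation inspection 75 days ago vs limit 60 → not met
7. chemical-storage review 90 days ago vs limit 60 → not met
Not met: 7 of 7

7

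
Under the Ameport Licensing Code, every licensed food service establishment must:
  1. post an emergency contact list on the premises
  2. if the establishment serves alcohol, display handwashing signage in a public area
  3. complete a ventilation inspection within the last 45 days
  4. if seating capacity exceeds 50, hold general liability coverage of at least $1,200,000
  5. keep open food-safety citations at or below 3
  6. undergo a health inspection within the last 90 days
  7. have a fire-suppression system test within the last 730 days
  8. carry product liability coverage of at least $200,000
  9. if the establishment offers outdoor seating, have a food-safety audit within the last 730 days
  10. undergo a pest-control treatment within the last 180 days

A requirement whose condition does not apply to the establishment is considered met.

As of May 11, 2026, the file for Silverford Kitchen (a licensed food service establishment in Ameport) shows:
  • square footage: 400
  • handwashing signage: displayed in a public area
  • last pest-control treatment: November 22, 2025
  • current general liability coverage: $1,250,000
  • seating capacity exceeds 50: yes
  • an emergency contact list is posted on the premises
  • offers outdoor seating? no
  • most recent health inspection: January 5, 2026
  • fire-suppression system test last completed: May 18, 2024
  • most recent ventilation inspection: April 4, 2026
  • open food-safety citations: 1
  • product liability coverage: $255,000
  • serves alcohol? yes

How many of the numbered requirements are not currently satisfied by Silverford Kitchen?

1

1. emergency contact list present → met
2. condition 'serves alcohol' holds; handwashing signage present → met
3. ventilation inspection 37 days ago vs limit 45 → met
4. condition 'seating capacity exceeds 50' holds; general liability coverage $1,250,000 ≥ $1,200,000 → met
5. open food-safety citations 1 ≤ 3 → met
6. health inspection 126 days ago vs limit 90 → not met
7. fire-suppression system test 723 days ago vs limit 730 → met
8. product liability coverage $255,000 ≥ $200,000 → met
9. condition 'offers outdoor seating' does not hold → requirement n/a → met
10. pest-control treatment 170 days ago vs limit 180 → met
Not met: 1 of 10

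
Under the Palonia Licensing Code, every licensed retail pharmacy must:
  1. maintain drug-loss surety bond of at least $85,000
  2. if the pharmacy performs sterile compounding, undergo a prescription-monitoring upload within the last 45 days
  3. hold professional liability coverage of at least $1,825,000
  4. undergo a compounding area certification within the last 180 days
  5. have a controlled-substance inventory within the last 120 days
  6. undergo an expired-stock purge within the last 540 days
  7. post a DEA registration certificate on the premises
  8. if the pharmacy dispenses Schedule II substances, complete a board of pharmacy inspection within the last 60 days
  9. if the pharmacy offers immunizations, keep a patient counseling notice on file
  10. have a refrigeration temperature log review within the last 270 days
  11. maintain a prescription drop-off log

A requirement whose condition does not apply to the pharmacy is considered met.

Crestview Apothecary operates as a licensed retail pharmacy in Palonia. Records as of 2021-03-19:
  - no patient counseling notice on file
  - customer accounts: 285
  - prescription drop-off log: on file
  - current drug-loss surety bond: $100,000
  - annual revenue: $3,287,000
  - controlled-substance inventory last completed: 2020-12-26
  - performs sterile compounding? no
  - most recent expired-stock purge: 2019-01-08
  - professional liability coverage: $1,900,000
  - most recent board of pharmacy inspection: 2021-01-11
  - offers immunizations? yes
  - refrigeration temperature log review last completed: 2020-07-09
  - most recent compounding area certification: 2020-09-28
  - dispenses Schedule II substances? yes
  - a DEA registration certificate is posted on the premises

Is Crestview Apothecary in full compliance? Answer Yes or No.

No

1. drug-loss surety bond $100,000 ≥ $85,000 → met
2. condition 'performs sterile compounding' does not hold → requirement n/a → met
3. professional liability coverage $1,900,000 ≥ $1,825,000 → met
4. compounding area certification 172 days ago vs limit 180 → met
5. controlled-substance inventory 83 days ago vs limit 120 → met
6. expired-stock purge 801 days ago vs limit 540 → not met
7. DEA registration certificate present → met
8. condition 'dispenses Schedule II substances' holds; board of pharmacy inspection 67 days ago vs limit 60 → not met
9. condition 'offers immunizations' holds; patient counseling notice absent → not met
10. refrigeration temperature log review 253 days ago vs limit 270 → met
11. prescription drop-off log present → met
Not met: 6, 8, 9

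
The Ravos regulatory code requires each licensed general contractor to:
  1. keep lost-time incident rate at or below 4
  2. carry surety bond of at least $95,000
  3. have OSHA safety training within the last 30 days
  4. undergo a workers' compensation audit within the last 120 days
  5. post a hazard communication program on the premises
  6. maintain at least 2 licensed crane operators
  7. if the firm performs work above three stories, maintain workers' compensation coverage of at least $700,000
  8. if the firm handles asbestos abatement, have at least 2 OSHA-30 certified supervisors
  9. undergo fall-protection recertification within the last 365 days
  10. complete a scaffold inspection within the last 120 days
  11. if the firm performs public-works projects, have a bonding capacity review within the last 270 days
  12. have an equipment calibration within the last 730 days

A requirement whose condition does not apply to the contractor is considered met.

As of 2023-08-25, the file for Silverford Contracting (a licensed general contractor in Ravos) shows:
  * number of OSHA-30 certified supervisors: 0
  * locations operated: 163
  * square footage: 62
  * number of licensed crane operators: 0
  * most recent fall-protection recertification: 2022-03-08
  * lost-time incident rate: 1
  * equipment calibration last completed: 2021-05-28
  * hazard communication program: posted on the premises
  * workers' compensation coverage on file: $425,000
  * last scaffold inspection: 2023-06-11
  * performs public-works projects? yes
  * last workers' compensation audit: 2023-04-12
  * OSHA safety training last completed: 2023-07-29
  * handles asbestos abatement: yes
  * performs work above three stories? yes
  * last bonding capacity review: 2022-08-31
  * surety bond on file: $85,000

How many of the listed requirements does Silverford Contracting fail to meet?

8

1. lost-time incident rate 1 ≤ 4 → met
2. surety bond $85,000 < $95,000 → not met
3. OSHA safety training 27 days ago vs limit 30 → met
4. workers' compensation audit 135 days ago vs limit 120 → not met
5. hazard communication program present → met
6. licensed crane operators 0 < 2 → not met
7. condition 'performs work above three stories' holds; workers' compensation coverage $425,000 < $700,000 → not met
8. condition 'handles asbestos abatement' holds; OSHA-30 certified supervisors 0 < 2 → not met
9. fall-protection recertification 535 days ago vs limit 365 → not met
10. scaffold inspection 75 days ago vs limit 120 → met
11. condition 'performs public-works projects' holds; bonding capacity review 359 days ago vs limit 270 → not met
12. equipment calibration 819 days ago vs limit 730 → not met
Not met: 8 of 12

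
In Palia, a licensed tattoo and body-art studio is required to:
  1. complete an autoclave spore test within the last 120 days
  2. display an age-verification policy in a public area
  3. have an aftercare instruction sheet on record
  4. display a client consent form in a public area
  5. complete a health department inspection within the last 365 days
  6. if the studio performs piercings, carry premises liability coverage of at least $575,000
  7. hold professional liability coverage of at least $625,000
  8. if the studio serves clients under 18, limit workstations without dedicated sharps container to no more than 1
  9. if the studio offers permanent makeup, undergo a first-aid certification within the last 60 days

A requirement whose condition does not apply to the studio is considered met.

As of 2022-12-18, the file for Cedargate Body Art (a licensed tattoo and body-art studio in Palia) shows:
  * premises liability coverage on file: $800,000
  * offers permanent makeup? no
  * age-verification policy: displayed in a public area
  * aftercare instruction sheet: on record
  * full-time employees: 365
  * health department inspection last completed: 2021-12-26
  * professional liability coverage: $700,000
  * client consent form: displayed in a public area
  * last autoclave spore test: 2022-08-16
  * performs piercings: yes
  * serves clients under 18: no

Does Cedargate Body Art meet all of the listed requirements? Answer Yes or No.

No

1. autoclave spore test 124 days ago vs limit 120 → not met
2. age-verification policy present → met
3. aftercare instruction sheet present → met
4. client consent form present → met
5. health department inspection 357 days ago vs limit 365 → met
6. condition 'performs piercings' holds; premises liability coverage $800,000 ≥ $575,000 → met
7. professional liability coverage $700,000 ≥ $625,000 → met
8. condition 'serves clients under 18' does not hold → requirement n/a → met
9. condition 'offers permanent makeup' does not hold → requirement n/a → met
Not met: 1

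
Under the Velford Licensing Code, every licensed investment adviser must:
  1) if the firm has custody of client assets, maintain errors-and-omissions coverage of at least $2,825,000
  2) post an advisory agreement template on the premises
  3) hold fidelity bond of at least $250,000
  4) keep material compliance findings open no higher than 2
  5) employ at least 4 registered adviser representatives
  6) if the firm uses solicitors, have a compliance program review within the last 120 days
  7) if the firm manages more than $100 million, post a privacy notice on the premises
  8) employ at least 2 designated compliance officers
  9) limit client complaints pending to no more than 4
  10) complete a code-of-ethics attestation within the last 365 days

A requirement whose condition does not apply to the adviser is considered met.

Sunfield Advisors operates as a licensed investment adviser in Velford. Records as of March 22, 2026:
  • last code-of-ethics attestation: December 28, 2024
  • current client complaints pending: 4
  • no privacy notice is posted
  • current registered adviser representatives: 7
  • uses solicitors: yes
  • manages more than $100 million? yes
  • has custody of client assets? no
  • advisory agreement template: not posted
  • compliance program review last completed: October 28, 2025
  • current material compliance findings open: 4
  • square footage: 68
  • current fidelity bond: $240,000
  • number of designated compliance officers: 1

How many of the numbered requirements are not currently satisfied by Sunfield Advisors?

7

1. condition 'has custody of client assets' does not hold → requirement n/a → met
2. advisory agreement template absent → not met
3. fidelity bond $240,000 < $250,000 → not met
4. material compliance findings open 4 > 2 → not met
5. registered adviser representatives 7 ≥ 4 → met
6. condition 'uses solicitors' holds; compliance program review 145 days ago vs limit 120 → not met
7. condition 'manages more than $100 million' holds; privacy notice absent → not met
8. designated compliance officers 1 < 2 → not met
9. client complaints pending 4 ≤ 4 → met
10. code-of-ethics attestation 449 days ago vs limit 365 → not met
Not met: 7 of 10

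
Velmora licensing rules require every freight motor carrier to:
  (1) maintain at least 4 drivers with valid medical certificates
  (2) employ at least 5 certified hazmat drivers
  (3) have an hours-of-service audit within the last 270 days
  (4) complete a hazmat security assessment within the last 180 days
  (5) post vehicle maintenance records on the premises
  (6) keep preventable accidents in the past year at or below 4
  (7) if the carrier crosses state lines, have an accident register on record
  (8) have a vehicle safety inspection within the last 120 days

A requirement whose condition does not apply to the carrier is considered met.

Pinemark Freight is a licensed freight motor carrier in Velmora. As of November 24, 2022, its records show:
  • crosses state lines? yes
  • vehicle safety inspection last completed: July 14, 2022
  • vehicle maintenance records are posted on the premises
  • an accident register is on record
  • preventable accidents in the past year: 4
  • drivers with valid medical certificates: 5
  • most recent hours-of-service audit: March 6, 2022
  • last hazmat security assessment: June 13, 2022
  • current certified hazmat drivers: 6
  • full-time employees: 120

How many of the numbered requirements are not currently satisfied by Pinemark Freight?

1

1. drivers with valid medical certificates 5 ≥ 4 → met
2. certified hazmat drivers 6 ≥ 5 → met
3. hours-of-service audit 263 days ago vs limit 270 → met
4. hazmat security assessment 164 days ago vs limit 180 → met
5. vehicle maintenance records present → met
6. preventable accidents in the past year 4 ≤ 4 → met
7. condition 'crosses state lines' holds; accident register present → met
8. vehicle safety inspection 133 days ago vs limit 120 → not met
Not met: 1 of 8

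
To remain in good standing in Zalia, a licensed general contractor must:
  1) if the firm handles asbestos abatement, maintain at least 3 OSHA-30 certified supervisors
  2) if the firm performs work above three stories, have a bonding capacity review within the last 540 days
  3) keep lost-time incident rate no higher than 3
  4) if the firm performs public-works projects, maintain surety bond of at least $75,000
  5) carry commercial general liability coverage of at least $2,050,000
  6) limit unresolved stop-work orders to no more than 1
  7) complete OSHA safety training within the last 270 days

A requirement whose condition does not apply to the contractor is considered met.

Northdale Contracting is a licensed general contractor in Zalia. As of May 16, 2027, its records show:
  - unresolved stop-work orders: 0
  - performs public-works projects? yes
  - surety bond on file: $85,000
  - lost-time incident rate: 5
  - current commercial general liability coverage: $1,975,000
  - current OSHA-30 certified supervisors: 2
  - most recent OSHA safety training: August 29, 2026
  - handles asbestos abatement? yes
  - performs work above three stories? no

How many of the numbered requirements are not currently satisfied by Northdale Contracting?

3

1. condition 'handles asbestos abatement' holds; OSHA-30 certified supervisors 2 < 3 → not met
2. condition 'performs work above three stories' does not hold → requirement n/a → met
3. lost-time incident rate 5 > 3 → not met
4. condition 'performs public-works projects' holds; surety bond $85,000 ≥ $75,000 → met
5. commercial general liability coverage $1,975,000 < $2,050,000 → not met
6. unresolved stop-work orders 0 ≤ 1 → met
7. OSHA safety training 260 days ago vs limit 270 → met
Not met: 3 of 7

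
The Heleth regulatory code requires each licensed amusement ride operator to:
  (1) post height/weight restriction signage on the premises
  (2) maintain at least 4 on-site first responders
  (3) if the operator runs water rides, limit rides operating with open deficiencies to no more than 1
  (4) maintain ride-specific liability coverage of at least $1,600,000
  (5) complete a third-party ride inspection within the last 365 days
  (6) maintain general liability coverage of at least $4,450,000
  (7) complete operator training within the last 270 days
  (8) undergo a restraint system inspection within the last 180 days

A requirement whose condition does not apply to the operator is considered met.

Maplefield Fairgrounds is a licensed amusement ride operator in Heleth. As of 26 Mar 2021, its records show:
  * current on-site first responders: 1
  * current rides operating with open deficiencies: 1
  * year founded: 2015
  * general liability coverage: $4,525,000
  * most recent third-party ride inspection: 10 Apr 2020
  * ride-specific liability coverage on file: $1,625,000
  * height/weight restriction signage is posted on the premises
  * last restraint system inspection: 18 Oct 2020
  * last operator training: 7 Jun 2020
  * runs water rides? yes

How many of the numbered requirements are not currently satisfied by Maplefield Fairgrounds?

1. height/weight restriction signage present → met
2. on-site first responders 1 < 4 → not met
3. condition 'runs water rides' holds; rides operating with open deficiencies 1 ≤ 1 → met
4. ride-specific liability coverage $1,625,000 ≥ $1,600,000 → met
5. third-party ride inspection 350 days ago vs limit 365 → met
6. general liability coverage $4,525,000 ≥ $4,450,000 → met
7. operator training 292 days ago vs limit 270 → not met
8. restraint system inspection 159 days ago vs limit 180 → met
Not met: 2 of 8

2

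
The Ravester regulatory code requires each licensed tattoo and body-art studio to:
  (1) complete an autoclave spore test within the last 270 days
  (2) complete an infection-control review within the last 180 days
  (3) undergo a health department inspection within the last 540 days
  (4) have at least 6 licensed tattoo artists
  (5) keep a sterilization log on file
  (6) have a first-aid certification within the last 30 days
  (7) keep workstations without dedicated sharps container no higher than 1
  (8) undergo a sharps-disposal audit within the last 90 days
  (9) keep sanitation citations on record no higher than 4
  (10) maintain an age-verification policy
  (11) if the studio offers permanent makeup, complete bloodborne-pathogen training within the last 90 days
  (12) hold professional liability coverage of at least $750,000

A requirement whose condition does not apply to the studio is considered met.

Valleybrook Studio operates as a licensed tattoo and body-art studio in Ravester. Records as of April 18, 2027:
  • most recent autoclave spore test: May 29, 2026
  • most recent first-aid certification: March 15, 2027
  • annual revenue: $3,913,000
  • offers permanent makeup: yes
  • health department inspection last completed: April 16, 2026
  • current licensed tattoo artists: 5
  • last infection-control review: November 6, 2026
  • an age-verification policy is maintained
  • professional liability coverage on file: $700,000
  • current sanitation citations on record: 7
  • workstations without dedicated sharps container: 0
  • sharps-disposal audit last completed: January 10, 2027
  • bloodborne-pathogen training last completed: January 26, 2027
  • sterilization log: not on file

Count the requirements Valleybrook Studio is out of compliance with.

7

1. autoclave spore test 324 days ago vs limit 270 → not met
2. infection-control review 163 days ago vs limit 180 → met
3. health department inspection 367 days ago vs limit 540 → met
4. licensed tattoo artists 5 < 6 → not met
5. sterilization log absent → not met
6. first-aid certification 34 days ago vs limit 30 → not met
7. workstations without dedicated sharps container 0 ≤ 1 → met
8. sharps-disposal audit 98 days ago vs limit 90 → not met
9. sanitation citations on record 7 > 4 → not met
10. age-verification policy present → met
11. condition 'offers permanent makeup' holds; bloodborne-pathogen training 82 days ago vs limit 90 → met
12. professional liability coverage $700,000 < $750,000 → not met
Not met: 7 of 12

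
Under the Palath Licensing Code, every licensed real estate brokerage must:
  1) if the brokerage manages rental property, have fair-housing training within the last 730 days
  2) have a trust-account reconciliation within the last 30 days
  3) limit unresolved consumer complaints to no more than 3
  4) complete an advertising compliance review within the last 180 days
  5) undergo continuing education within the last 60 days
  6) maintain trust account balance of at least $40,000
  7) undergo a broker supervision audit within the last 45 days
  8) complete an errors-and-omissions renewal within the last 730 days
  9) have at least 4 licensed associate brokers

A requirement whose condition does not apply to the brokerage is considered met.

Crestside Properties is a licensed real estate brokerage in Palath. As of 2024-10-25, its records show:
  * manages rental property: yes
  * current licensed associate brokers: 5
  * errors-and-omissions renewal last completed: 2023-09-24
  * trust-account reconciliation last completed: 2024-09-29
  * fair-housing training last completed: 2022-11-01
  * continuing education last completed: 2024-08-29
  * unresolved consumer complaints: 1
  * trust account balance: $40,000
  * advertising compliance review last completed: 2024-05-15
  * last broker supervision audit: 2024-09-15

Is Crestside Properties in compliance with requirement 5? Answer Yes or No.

5. continuing education 57 days ago vs limit 60 → met

Yes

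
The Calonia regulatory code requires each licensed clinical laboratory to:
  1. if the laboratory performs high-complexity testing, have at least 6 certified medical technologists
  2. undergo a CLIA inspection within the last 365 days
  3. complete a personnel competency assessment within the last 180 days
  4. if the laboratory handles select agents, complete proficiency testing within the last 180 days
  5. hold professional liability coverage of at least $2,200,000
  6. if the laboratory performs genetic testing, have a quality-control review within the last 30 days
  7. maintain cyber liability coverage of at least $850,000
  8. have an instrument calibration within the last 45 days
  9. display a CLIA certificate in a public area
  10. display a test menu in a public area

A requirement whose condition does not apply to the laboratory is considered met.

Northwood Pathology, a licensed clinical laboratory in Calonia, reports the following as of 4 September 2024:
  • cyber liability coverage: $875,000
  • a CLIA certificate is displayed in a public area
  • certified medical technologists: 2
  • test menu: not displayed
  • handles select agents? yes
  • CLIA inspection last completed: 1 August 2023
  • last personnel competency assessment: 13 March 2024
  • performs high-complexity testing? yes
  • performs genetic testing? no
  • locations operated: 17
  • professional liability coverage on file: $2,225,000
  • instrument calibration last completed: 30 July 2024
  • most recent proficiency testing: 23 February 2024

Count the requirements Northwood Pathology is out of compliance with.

1. condition 'performs high-complexity testing' holds; certified medical technologists 2 < 6 → not met
2. CLIA inspection 400 days ago vs limit 365 → not met
3. personnel competency assessment 175 days ago vs limit 180 → met
4. condition 'handles select agents' holds; proficiency testing 194 days ago vs limit 180 → not met
5. professional liability coverage $2,225,000 ≥ $2,200,000 → met
6. condition 'performs genetic testing' does not hold → requirement n/a → met
7. cyber liability coverage $875,000 ≥ $850,000 → met
8. instrument calibration 36 days ago vs limit 45 → met
9. CLIA certificate present → met
10. test menu absent → not met
Not met: 4 of 10

4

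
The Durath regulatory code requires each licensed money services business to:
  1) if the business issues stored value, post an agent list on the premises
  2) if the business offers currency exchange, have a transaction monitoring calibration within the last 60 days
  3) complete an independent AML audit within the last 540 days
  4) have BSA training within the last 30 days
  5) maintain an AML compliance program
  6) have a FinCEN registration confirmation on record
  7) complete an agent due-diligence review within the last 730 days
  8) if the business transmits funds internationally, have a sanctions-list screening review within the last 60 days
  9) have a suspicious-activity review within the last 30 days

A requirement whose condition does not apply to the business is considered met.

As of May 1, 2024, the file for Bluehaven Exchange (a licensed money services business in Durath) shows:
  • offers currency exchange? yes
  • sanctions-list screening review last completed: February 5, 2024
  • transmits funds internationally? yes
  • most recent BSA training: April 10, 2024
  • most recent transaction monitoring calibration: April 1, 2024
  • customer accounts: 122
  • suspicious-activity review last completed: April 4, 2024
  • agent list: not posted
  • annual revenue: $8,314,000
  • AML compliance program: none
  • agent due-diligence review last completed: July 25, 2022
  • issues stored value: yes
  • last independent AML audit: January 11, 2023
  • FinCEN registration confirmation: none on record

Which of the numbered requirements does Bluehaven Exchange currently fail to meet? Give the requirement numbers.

1. condition 'issues stored value' holds; agent list absent → not met
2. condition 'offers currency exchange' holds; transaction monitoring calibration 30 days ago vs limit 60 → met
3. independent AML audit 476 days ago vs limit 540 → met
4. BSA training 21 days ago vs limit 30 → met
5. AML compliance program absent → not met
6. FinCEN registration confirmation absent → not met
7. agent due-diligence review 646 days ago vs limit 730 → met
8. condition 'transmits funds internationally' holds; sanctions-list screening review 86 days ago vs limit 60 → not met
9. suspicious-activity review 27 days ago vs limit 30 → met
Not met: 1, 5, 6, 8

1, 5, 6, 8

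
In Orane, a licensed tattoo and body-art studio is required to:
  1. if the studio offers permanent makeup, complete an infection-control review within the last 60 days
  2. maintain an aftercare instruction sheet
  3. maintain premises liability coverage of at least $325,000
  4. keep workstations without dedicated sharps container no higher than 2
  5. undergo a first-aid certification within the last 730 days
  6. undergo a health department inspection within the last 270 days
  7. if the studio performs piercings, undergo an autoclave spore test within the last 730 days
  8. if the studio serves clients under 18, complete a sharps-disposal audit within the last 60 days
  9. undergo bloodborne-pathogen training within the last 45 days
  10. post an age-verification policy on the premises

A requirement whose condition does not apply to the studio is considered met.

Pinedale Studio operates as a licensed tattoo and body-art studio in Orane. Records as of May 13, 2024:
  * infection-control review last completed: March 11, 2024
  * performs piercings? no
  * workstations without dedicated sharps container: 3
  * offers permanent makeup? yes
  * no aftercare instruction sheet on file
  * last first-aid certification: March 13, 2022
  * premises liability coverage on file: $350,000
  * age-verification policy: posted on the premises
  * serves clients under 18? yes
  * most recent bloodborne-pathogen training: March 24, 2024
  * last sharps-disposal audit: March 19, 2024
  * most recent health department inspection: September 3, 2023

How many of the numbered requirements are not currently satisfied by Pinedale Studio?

5

1. condition 'offers permanent makeup' holds; infection-control review 63 days ago vs limit 60 → not met
2. aftercare instruction sheet absent → not met
3. premises liability coverage $350,000 ≥ $325,000 → met
4. workstations without dedicated sharps container 3 > 2 → not met
5. first-aid certification 792 days ago vs limit 730 → not met
6. health department inspection 253 days ago vs limit 270 → met
7. condition 'performs piercings' does not hold → requirement n/a → met
8. condition 'serves clients under 18' holds; sharps-disposal audit 55 days ago vs limit 60 → met
9. bloodborne-pathogen training 50 days ago vs limit 45 → not met
10. age-verification policy present → met
Not met: 5 of 10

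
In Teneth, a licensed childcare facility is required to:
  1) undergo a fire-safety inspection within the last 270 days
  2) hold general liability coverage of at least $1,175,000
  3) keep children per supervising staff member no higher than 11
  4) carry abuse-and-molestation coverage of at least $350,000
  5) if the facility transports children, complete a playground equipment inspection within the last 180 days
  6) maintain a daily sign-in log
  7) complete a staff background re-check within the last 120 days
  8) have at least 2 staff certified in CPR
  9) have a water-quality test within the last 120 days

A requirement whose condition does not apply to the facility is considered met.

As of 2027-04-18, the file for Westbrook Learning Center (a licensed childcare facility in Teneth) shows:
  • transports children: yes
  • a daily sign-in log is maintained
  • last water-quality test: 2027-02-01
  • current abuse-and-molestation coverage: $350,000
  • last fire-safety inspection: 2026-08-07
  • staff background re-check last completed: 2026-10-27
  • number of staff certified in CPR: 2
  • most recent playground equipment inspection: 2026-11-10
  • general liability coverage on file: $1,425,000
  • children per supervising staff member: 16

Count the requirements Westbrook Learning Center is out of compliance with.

2

1. fire-safety inspection 254 days ago vs limit 270 → met
2. general liability coverage $1,425,000 ≥ $1,175,000 → met
3. children per supervising staff member 16 > 11 → not met
4. abuse-and-molestation coverage $350,000 ≥ $350,000 → met
5. condition 'transports children' holds; playground equipment inspection 159 days ago vs limit 180 → met
6. daily sign-in log present → met
7. staff background re-check 173 days ago vs limit 120 → not met
8. staff certified in CPR 2 ≥ 2 → met
9. water-quality test 76 days ago vs limit 120 → met
Not met: 2 of 9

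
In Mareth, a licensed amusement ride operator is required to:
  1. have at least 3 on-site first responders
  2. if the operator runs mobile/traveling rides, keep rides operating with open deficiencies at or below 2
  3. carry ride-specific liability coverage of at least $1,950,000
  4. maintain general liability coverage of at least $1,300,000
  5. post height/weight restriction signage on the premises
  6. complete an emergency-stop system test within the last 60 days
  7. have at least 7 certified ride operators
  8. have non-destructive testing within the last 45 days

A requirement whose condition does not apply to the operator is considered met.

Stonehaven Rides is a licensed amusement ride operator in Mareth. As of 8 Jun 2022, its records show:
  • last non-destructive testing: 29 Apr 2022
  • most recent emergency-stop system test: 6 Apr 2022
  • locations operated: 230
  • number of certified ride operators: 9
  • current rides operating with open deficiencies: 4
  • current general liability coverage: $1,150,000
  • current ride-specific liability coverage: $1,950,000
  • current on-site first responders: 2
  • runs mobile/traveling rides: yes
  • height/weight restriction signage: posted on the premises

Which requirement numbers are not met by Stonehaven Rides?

1. on-site first responders 2 < 3 → not met
2. condition 'runs mobile/traveling rides' holds; rides operating with open deficiencies 4 > 2 → not met
3. ride-specific liability coverage $1,950,000 ≥ $1,950,000 → met
4. general liability coverage $1,150,000 < $1,300,000 → not met
5. height/weight restriction signage present → met
6. emergency-stop system test 63 days ago vs limit 60 → not met
7. certified ride operators 9 ≥ 7 → met
8. non-destructive testing 40 days ago vs limit 45 → met
Not met: 1, 2, 4, 6

1, 2, 4, 6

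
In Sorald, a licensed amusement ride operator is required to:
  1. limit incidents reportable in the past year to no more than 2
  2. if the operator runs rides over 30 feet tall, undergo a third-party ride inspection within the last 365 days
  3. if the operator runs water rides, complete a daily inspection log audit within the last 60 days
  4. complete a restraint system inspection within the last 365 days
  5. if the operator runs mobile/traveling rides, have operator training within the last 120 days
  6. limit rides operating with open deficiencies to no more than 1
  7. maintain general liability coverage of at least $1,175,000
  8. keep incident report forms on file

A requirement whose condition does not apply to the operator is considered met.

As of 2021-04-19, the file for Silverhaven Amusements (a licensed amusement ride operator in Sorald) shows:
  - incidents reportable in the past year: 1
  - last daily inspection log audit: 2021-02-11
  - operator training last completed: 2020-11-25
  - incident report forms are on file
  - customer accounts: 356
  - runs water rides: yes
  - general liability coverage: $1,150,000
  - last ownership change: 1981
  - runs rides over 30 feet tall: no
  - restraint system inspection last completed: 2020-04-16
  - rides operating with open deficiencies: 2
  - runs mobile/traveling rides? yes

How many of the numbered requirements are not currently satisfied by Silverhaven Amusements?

1. incidents reportable in the past year 1 ≤ 2 → met
2. condition 'runs rides over 30 feet tall' does not hold → requirement n/a → met
3. condition 'runs water rides' holds; daily inspection log audit 67 days ago vs limit 60 → not met
4. restraint system inspection 368 days ago vs limit 365 → not met
5. condition 'runs mobile/traveling rides' holds; operator training 145 days ago vs limit 120 → not met
6. rides operating with open deficiencies 2 > 1 → not met
7. general liability coverage $1,150,000 < $1,175,000 → not met
8. incident report forms present → met
Not met: 5 of 8

5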